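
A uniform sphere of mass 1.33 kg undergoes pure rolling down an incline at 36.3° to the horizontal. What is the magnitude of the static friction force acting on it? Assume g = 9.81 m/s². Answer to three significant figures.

f ≈ 2.21 N

With I = (2/5)MR², the ratio k = I/(MR²) is 0.4.
Translational: Mg sinθ − f = Ma. Rotational about the CM: fR = Iα = kMRa, so f = kMa.
Combining, a = g sinθ/(1+k) and f = kMa = kMg sinθ/(1+k).
f = 0.4 × 1.33 × 9.81 × sin36.3° / 1.4 ≈ 2.21 N.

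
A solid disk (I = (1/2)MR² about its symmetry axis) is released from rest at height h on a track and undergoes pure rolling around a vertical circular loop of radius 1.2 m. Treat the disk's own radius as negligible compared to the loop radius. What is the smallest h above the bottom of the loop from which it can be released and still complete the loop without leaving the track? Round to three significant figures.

h_min ≈ 3.30 m

With I = (1/2)MR², the ratio k = I/(MR²) is 0.5.
At the top, contact is just lost when gravity alone supplies the centripetal force: Mg = Mv_top²/r, i.e. v_top² = gr.
With ω = v/R, the kinetic energy at speed v is ½(1+k)Mv² = (3/4)Mv².
Energy conservation from release (height h) to the top (height 2r): Mgh = Mg(2r) + (3/4)M·gr.
Thus h_min = 2r + (1+k)r/2 = r(2 + 1.5/2) = 1.2 × 2.75 ≈ 3.30 m.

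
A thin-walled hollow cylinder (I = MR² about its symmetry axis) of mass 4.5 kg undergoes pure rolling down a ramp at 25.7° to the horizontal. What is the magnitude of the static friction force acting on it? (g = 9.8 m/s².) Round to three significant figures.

With I = MR², the ratio k = I/(MR²) is 1.
Translational: Mg sinθ − f = Ma. Rotational about the CM: fR = Iα = kMRa, so f = kMa.
Combining, a = g sinθ/(1+k) and f = kMa = kMg sinθ/(1+k).
f = 1 × 4.5 × 9.8 × sin25.7° / 2 ≈ 9.56 N.

f ≈ 9.56 N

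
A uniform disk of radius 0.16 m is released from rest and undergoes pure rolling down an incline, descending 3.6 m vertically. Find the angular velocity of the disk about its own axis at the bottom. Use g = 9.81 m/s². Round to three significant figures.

For this body I = (1/2)MR², i.e. k = I/(MR²) = 0.5.
The rolling condition ω = v/R makes the rotational term ½I(v/R)² = ½kMv², so KE_total = ½(1+k)Mv² = (3/4)Mv².
Energy conservation Mgh = ½(1+k)Mv² gives v = √(2gh/(1+k)) = √(2 × 9.81 × 3.6 / 1.5) = 6.862 m/s.
Then ω = v/R = 6.862 / 0.16 ≈ 42.9 rad/s.

ω ≈ 42.9 rad/s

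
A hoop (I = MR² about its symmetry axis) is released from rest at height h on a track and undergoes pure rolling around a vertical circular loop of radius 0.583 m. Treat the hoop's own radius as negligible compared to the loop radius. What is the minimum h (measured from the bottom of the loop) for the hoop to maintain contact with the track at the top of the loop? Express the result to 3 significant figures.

h_min ≈ 1.75 m

For this body I = MR², i.e. k = I/(MR²) = 1.
At the top, contact is just lost when gravity alone supplies the centripetal force: Mg = Mv_top²/r, i.e. v_top² = gr.
With ω = v/R, the kinetic energy at speed v is ½(1+k)Mv² = Mv².
Energy conservation from release (height h) to the top (height 2r): Mgh = Mg(2r) + M·gr.
Thus h_min = 2r + (1+k)r/2 = r(2 + 2/2) = 0.583 × 3 ≈ 1.75 m.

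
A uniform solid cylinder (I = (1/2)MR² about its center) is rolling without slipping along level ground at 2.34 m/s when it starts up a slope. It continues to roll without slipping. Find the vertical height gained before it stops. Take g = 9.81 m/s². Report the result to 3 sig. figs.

h ≈ 0.419 m

The moment of inertia is (1/2)MR², giving k ≡ I/(MR²) = 0.5.
Pure rolling means v = ωR; then KE = ½Mv² + ½I(v/R)² = ½(1+k)Mv² = (3/4)Mv².
At the top the kinetic energy is zero, so (3/4)Mv₀² = Mgh.
Thus h = (1+k)v₀²/(2g) = 1.5 × 2.34² / (2 × 9.81) ≈ 0.419 m.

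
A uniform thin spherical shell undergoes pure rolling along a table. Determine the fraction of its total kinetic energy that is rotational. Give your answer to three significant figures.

fraction ≈ 0.400

With I = (2/3)MR², the ratio k = I/(MR²) is 2/3.
Since ω = v/R, the translational part is ½Mv² and the rotational part is ½I(v/R)² = ½kMv²; the total is ½(1+k)Mv².
The rotational fraction is therefore k/(1+k) = (2/3)/1.667 ≈ 0.400.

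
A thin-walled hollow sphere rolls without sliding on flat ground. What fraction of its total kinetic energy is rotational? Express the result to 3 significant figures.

Here I = (2/3)MR², so the shape factor k = I/(MR²) = 2/3.
Since ω = v/R, the translational part is ½Mv² and the rotational part is ½I(v/R)² = ½kMv²; the total is ½(1+k)Mv².
The rotational fraction is therefore k/(1+k) = (2/3)/1.667 ≈ 0.400.

fraction ≈ 0.400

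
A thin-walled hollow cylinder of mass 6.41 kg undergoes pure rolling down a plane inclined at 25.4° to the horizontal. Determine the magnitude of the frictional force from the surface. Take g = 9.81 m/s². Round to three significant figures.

With I = MR², the ratio k = I/(MR²) is 1.
Along the incline Mg sinθ − f = Ma, and torque about the center fR = Iα = kMR²(a/R) gives f = kMa.
Combining, a = g sinθ/(1+k) and f = kMa = kMg sinθ/(1+k).
f = 1 × 6.41 × 9.81 × sin25.4° / 2 ≈ 13.5 N.

f ≈ 13.5 N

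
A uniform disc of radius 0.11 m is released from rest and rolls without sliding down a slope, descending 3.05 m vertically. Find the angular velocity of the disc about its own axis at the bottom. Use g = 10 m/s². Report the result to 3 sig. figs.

The moment of inertia is (1/2)MR², giving k ≡ I/(MR²) = 0.5.
The rolling condition ω = v/R makes the rotational term ½I(v/R)² = ½kMv², so KE_total = ½(1+k)Mv² = (3/4)Mv².
Energy conservation Mgh = ½(1+k)Mv² gives v = √(2gh/(1+k)) = √(2 × 10 × 3.05 / 1.5) = 6.377 m/s.
Then ω = v/R = 6.377 / 0.11 ≈ 58.0 rad/s.

ω ≈ 58.0 rad/s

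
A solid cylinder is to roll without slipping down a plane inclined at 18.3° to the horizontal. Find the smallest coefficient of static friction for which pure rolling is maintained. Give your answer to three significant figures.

With I = (1/2)MR², the ratio k = I/(MR²) is 0.5.
Translational: Mg sinθ − f = Ma. Rotational about the CM: fR = Iα = kMRa, so f = kMa.
These give a = g sinθ/(1+k) and the required friction f = kMg sinθ/(1+k).
With N = Mg cosθ, the no-slip condition f ≤ μN gives μ_min = f/N = k tanθ/(1+k).
μ_min = 0.5 × tan18.3° / 1.5 ≈ 0.110.

μ_min ≈ 0.110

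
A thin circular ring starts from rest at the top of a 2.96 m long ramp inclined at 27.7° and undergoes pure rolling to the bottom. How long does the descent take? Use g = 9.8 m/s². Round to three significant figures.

t ≈ 1.61 s

For this body I = MR², i.e. k = I/(MR²) = 1.
Along the incline Mg sinθ − f = Ma, and torque about the center fR = Iα = kMR²(a/R) gives f = kMa.
Hence a = g sinθ/(1+k) = 9.8×sin27.7°/2 = 2.278 m/s².
With constant a from rest, t = √(2L/a) = √(2·2.96/2.278) ≈ 1.61 s.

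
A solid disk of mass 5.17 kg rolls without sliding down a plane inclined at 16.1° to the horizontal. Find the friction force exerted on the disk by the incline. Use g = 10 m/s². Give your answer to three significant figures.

With I = (1/2)MR², the ratio k = I/(MR²) is 0.5.
Newton's second law down the slope: Mg sinθ − f = Ma. The torque equation fR = Iα (with α = a/R) gives f = kMa.
Combining, a = g sinθ/(1+k) and f = kMa = kMg sinθ/(1+k).
f = 0.5 × 5.17 × 10 × sin16.1° / 1.5 ≈ 4.78 N.

f ≈ 4.78 N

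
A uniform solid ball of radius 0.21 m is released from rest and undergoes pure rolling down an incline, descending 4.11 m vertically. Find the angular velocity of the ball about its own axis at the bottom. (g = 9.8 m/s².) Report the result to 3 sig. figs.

Here I = (2/5)MR², so the shape factor k = I/(MR²) = 0.4.
Since it rolls without slipping, ω = v/R and KE = ½Mv² + ½Iω² = ½(1+k)Mv² = (7/10)Mv².
Energy conservation Mgh = ½(1+k)Mv² gives v = √(2gh/(1+k)) = √(2 × 9.8 × 4.11 / 1.4) = 7.586 m/s.
The angular speed follows from ω = v/R = 7.586/0.21 ≈ 36.1 rad/s.

ω ≈ 36.1 rad/s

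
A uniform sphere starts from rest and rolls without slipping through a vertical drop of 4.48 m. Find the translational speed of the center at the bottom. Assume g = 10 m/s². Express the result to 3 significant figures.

For this body I = (2/5)MR², i.e. k = I/(MR²) = 0.4.
The rolling condition ω = v/R makes the rotational term ½I(v/R)² = ½kMv², so KE_total = ½(1+k)Mv² = (7/10)Mv².
Energy conservation: Mgh = (7/10)Mv², so v = √(2gh/(1+k)) = √(2 × 10 × 4.48 / 1.4) ≈ 8.00 m/s.

v ≈ 8.00 m/s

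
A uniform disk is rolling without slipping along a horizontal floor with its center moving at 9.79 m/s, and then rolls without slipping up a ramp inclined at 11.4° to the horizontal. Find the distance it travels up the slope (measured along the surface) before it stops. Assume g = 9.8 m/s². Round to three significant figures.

d ≈ 37.1 m

With I = (1/2)MR², the ratio k = I/(MR²) is 0.5.
The rolling condition ω = v/R makes the rotational term ½I(v/R)² = ½kMv², so KE_total = ½(1+k)Mv² = (3/4)Mv².
Setting this equal to Mgh gives the vertical rise h = (1+k)v₀²/(2g) = 1.5×9.79²/(2×9.8) = 7.335 m.
Along the incline, d = h/sinθ = 7.335/sin11.4° ≈ 37.1 m.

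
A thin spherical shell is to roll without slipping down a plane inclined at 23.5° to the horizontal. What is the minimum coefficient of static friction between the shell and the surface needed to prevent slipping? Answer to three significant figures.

With I = (2/3)MR², the ratio k = I/(MR²) is 2/3.
Along the incline Mg sinθ − f = Ma, and torque about the center fR = Iα = kMR²(a/R) gives f = kMa.
These give a = g sinθ/(1+k) and the required friction f = kMg sinθ/(1+k).
With N = Mg cosθ, the no-slip condition f ≤ μN gives μ_min = f/N = k tanθ/(1+k).
μ_min = (2/3) × tan23.5° / 1.667 ≈ 0.174.

μ_min ≈ 0.174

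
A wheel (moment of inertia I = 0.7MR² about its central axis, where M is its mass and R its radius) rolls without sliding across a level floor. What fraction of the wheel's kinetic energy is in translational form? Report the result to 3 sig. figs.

For this body I = 0.7MR², i.e. k = I/(MR²) = 0.7.
Since ω = v/R, the translational part is ½Mv² and the rotational part is ½I(v/R)² = ½kMv²; the total is ½(1+k)Mv².
The translational fraction is therefore 1/(1+k) = 1/1.7 ≈ 0.588.

fraction ≈ 0.588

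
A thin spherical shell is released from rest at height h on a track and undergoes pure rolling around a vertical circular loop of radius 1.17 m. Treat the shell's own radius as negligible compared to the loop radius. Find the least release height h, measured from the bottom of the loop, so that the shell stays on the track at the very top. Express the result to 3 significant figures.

h_min ≈ 3.32 m

The moment of inertia is (2/3)MR², giving k ≡ I/(MR²) = 2/3.
At the top of the loop, the minimum-contact condition is Mg = Mv_top²/r, so v_top² = gr.
With ω = v/R, the kinetic energy at speed v is ½(1+k)Mv² = (5/6)Mv².
Energy conservation from release (height h) to the top (height 2r): Mgh = Mg(2r) + (5/6)M·gr.
Thus h_min = 2r + (1+k)r/2 = r(2 + 1.667/2) = 1.17 × 2.833 ≈ 3.32 m.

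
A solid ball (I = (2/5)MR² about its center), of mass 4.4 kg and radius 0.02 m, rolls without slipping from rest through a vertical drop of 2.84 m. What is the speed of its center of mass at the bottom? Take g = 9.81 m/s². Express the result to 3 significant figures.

Here I = (2/5)MR², so the shape factor k = I/(MR²) = 0.4.
Since it rolls without slipping, ω = v/R and KE = ½Mv² + ½Iω² = ½(1+k)Mv² = (7/10)Mv².
Energy conservation: Mgh = (7/10)Mv², so v = √(2gh/(1+k)) = √(2 × 9.81 × 2.84 / 1.4) ≈ 6.31 m/s.

v ≈ 6.31 m/s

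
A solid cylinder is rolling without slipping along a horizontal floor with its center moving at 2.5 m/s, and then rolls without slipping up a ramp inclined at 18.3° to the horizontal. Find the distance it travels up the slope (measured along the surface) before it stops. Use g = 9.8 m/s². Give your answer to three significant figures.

For this body I = (1/2)MR², i.e. k = I/(MR²) = 0.5.
Pure rolling means v = ωR; then KE = ½Mv² + ½I(v/R)² = ½(1+k)Mv² = (3/4)Mv².
Setting this equal to Mgh gives the vertical rise h = (1+k)v₀²/(2g) = 1.5×2.5²/(2×9.8) = 0.4783 m.
Along the incline, d = h/sinθ = 0.4783/sin18.3° ≈ 1.52 m.

d ≈ 1.52 m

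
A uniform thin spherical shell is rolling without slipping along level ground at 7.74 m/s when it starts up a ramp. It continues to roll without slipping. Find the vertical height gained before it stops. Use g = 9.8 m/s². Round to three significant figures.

h ≈ 5.09 m

The moment of inertia is (2/3)MR², giving k ≡ I/(MR²) = 2/3.
Pure rolling means v = ωR; then KE = ½Mv² + ½I(v/R)² = ½(1+k)Mv² = (5/6)Mv².
All of this converts to potential energy at the highest point: (5/6)Mv₀² = Mgh.
Thus h = (1+k)v₀²/(2g) = 1.667 × 7.74² / (2 × 9.8) ≈ 5.09 m.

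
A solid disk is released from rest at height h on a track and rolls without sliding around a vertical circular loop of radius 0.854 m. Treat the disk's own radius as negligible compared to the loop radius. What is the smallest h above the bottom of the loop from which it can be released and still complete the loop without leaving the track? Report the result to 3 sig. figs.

The moment of inertia is (1/2)MR², giving k ≡ I/(MR²) = 0.5.
At the top of the loop, the minimum-contact condition is Mg = Mv_top²/r, so v_top² = gr.
With ω = v/R, the kinetic energy at speed v is ½(1+k)Mv² = (3/4)Mv².
Energy conservation from release (height h) to the top (height 2r): Mgh = Mg(2r) + (3/4)M·gr.
Thus h_min = 2r + (1+k)r/2 = r(2 + 1.5/2) = 0.854 × 2.75 ≈ 2.35 m.

h_min ≈ 2.35 m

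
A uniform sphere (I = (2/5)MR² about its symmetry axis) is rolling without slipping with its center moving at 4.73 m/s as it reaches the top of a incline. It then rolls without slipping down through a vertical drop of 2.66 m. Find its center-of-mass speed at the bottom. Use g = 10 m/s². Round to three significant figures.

v ≈ 7.77 m/s

The moment of inertia is (2/5)MR², giving k ≡ I/(MR²) = 0.4.
The rolling condition ω = v/R makes the rotational term ½I(v/R)² = ½kMv², so KE_total = ½(1+k)Mv² = (7/10)Mv².
Energy conservation: (7/10)Mv₀² + Mgh = (7/10)Mv², so v² = v₀² + 2gh/(1+k).
v = √(4.73² + 2×10×2.66/1.4) = √60.37 ≈ 7.77 m/s.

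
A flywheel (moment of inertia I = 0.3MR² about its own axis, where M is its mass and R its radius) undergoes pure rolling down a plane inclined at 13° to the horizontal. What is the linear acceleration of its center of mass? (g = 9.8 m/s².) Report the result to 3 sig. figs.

Here I = 0.3MR², so the shape factor k = I/(MR²) = 0.3.
Translational: Mg sinθ − f = Ma. Rotational about the CM: fR = Iα = kMRa, so f = kMa.
Eliminating f: Mg sinθ = (1+k)Ma, so a = g sinθ/(1+k) = 9.8 × sin13° / 1.3 ≈ 1.70 m/s².

a ≈ 1.70 m/s²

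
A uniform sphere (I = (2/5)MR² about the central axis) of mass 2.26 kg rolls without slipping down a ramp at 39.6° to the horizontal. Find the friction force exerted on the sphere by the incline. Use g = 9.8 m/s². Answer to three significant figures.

f ≈ 4.03 N

Here I = (2/5)MR², so the shape factor k = I/(MR²) = 0.4.
Translational: Mg sinθ − f = Ma. Rotational about the CM: fR = Iα = kMRa, so f = kMa.
Combining, a = g sinθ/(1+k) and f = kMa = kMg sinθ/(1+k).
f = 0.4 × 2.26 × 9.8 × sin39.6° / 1.4 ≈ 4.03 N.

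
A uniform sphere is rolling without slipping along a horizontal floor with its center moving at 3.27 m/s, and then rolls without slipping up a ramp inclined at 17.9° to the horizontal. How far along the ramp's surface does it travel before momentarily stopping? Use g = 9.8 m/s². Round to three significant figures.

d ≈ 2.48 m

The moment of inertia is (2/5)MR², giving k ≡ I/(MR²) = 0.4.
Rolling without slipping gives ω = v/R, so the total kinetic energy is ½Mv² + ½Iω² = ½(1+k)Mv² = (7/10)Mv².
Setting this equal to Mgh gives the vertical rise h = (1+k)v₀²/(2g) = 1.4×3.27²/(2×9.8) = 0.7638 m.
The distance along the slope is d = h/sinθ = 0.7638/sin17.9° ≈ 2.48 m.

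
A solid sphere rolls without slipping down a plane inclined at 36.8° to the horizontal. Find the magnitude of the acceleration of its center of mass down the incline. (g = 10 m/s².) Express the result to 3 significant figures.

a ≈ 4.28 m/s²

With I = (2/5)MR², the ratio k = I/(MR²) is 0.4.
Along the incline Mg sinθ − f = Ma, and torque about the center fR = Iα = kMR²(a/R) gives f = kMa.
Eliminating f: Mg sinθ = (1+k)Ma, so a = g sinθ/(1+k) = 10 × sin36.8° / 1.4 ≈ 4.28 m/s².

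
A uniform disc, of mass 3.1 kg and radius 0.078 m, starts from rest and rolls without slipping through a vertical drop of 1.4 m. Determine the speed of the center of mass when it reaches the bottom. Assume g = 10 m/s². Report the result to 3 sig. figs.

For this body I = (1/2)MR², i.e. k = I/(MR²) = 0.5.
Since it rolls without slipping, ω = v/R and KE = ½Mv² + ½Iω² = ½(1+k)Mv² = (3/4)Mv².
Setting Mgh = (3/4)Mv² gives v = √(2gh/(1+k)) = √(2·10·1.4/1.5) ≈ 4.32 m/s.

v ≈ 4.32 m/s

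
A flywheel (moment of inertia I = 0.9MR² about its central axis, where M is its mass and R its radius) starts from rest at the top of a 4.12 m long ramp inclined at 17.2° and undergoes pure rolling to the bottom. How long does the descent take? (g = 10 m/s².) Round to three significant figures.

For this body I = 0.9MR², i.e. k = I/(MR²) = 0.9.
Newton's second law down the slope: Mg sinθ − f = Ma. The torque equation fR = Iα (with α = a/R) gives f = kMa.
Hence a = g sinθ/(1+k) = 10×sin17.2°/1.9 = 1.556 m/s².
With constant a from rest, t = √(2L/a) = √(2·4.12/1.556) ≈ 2.30 s.

t ≈ 2.30 s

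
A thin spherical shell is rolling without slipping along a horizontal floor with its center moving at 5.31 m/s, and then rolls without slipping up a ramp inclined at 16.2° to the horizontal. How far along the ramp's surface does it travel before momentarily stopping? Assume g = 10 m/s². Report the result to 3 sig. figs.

d ≈ 8.42 m

Here I = (2/3)MR², so the shape factor k = I/(MR²) = 2/3.
Rolling without slipping gives ω = v/R, so the total kinetic energy is ½Mv² + ½Iω² = ½(1+k)Mv² = (5/6)Mv².
Setting this equal to Mgh gives the vertical rise h = (1+k)v₀²/(2g) = 1.667×5.31²/(2×10) = 2.35 m.
Along the incline, d = h/sinθ = 2.35/sin16.2° ≈ 8.42 m.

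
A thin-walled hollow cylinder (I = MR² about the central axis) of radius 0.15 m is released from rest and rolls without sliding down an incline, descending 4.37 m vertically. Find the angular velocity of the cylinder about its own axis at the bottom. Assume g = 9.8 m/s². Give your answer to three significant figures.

With I = MR², the ratio k = I/(MR²) is 1.
Since it rolls without slipping, ω = v/R and KE = ½Mv² + ½Iω² = ½(1+k)Mv² = Mv².
Energy conservation Mgh = ½(1+k)Mv² gives v = √(2gh/(1+k)) = √(2 × 9.8 × 4.37 / 2) = 6.544 m/s.
Then ω = v/R = 6.544 / 0.15 ≈ 43.6 rad/s.

ω ≈ 43.6 rad/s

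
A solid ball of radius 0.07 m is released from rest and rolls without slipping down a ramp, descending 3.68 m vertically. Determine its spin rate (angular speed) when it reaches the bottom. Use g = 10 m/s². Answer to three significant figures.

ω ≈ 104 rad/s

Here I = (2/5)MR², so the shape factor k = I/(MR²) = 0.4.
Rolling without slipping gives ω = v/R, so the total kinetic energy is ½Mv² + ½Iω² = ½(1+k)Mv² = (7/10)Mv².
Energy conservation Mgh = ½(1+k)Mv² gives v = √(2gh/(1+k)) = √(2 × 10 × 3.68 / 1.4) = 7.251 m/s.
Then ω = v/R = 7.251 / 0.07 ≈ 104 rad/s.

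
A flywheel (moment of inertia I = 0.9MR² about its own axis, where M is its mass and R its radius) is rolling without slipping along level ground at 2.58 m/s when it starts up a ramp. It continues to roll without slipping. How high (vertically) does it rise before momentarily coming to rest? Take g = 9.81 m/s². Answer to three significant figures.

h ≈ 0.645 m

With I = 0.9MR², the ratio k = I/(MR²) is 0.9.
Pure rolling means v = ωR; then KE = ½Mv² + ½I(v/R)² = ½(1+k)Mv² = (19/20)Mv².
All of this converts to potential energy at the highest point: (19/20)Mv₀² = Mgh.
Thus h = (1+k)v₀²/(2g) = 1.9 × 2.58² / (2 × 9.81) ≈ 0.645 m.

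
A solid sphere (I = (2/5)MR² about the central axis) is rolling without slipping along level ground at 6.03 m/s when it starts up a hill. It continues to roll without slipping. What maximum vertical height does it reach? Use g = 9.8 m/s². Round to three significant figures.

For this body I = (2/5)MR², i.e. k = I/(MR²) = 0.4.
The rolling condition ω = v/R makes the rotational term ½I(v/R)² = ½kMv², so KE_total = ½(1+k)Mv² = (7/10)Mv².
All of this converts to potential energy at the highest point: (7/10)Mv₀² = Mgh.
Thus h = (1+k)v₀²/(2g) = 1.4 × 6.03² / (2 × 9.8) ≈ 2.60 m.

h ≈ 2.60 m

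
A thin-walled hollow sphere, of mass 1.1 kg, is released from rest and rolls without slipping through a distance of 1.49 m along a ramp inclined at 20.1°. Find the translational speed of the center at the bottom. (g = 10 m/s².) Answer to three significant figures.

With I = (2/3)MR², the ratio k = I/(MR²) is 2/3.
Pure rolling means v = ωR; then KE = ½Mv² + ½I(v/R)² = ½(1+k)Mv² = (5/6)Mv².
The vertical drop is h = L sinθ = 1.49 × sin20.1° = 0.5121 m.
Setting Mgh = (5/6)Mv² gives v = √(2gh/(1+k)) = √(2·10·0.5121/1.667) ≈ 2.48 m/s.

v ≈ 2.48 m/s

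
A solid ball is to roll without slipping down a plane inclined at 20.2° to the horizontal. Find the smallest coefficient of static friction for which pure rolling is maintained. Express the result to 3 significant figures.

μ_min ≈ 0.105

With I = (2/5)MR², the ratio k = I/(MR²) is 0.4.
Newton's second law down the slope: Mg sinθ − f = Ma. The torque equation fR = Iα (with α = a/R) gives f = kMa.
These give a = g sinθ/(1+k) and the required friction f = kMg sinθ/(1+k).
The normal force is N = Mg cosθ, so μ_min = f/N = k tanθ/(1+k).
μ_min = 0.4 × tan20.2° / 1.4 ≈ 0.105.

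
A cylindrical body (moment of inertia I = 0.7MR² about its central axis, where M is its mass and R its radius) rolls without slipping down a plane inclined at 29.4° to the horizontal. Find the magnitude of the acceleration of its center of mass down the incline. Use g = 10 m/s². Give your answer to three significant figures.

With I = 0.7MR², the ratio k = I/(MR²) is 0.7.
Newton's second law down the slope: Mg sinθ − f = Ma. The torque equation fR = Iα (with α = a/R) gives f = kMa.
Eliminating f: Mg sinθ = (1+k)Ma, so a = g sinθ/(1+k) = 10 × sin29.4° / 1.7 ≈ 2.89 m/s².

a ≈ 2.89 m/s²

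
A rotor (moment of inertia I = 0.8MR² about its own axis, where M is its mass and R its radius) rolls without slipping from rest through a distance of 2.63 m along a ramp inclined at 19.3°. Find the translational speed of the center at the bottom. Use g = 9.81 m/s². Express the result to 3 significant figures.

v ≈ 3.08 m/s

Here I = 0.8MR², so the shape factor k = I/(MR²) = 0.8.
Since it rolls without slipping, ω = v/R and KE = ½Mv² + ½Iω² = ½(1+k)Mv² = (9/10)Mv².
The vertical drop is h = L sinθ = 2.63 × sin19.3° = 0.8693 m.
Energy conservation: Mgh = (9/10)Mv², so v = √(2gh/(1+k)) = √(2 × 9.81 × 0.8693 / 1.8) ≈ 3.08 m/s.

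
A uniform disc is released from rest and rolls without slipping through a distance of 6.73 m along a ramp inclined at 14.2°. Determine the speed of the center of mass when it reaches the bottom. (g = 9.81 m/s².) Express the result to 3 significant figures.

v ≈ 4.65 m/s

For this body I = (1/2)MR², i.e. k = I/(MR²) = 0.5.
The rolling condition ω = v/R makes the rotational term ½I(v/R)² = ½kMv², so KE_total = ½(1+k)Mv² = (3/4)Mv².
The vertical drop is h = L sinθ = 6.73 × sin14.2° = 1.651 m.
Energy conservation: Mgh = (3/4)Mv², so v = √(2gh/(1+k)) = √(2 × 9.81 × 1.651 / 1.5) ≈ 4.65 m/s.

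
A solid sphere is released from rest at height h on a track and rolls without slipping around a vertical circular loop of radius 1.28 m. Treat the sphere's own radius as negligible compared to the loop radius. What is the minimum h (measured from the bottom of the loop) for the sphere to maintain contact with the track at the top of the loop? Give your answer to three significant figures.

h_min ≈ 3.46 m

For this body I = (2/5)MR², i.e. k = I/(MR²) = 0.4.
At the top of the loop, the minimum-contact condition is Mg = Mv_top²/r, so v_top² = gr.
With ω = v/R, the kinetic energy at speed v is ½(1+k)Mv² = (7/10)Mv².
Energy conservation from release (height h) to the top (height 2r): Mgh = Mg(2r) + (7/10)M·gr.
Thus h_min = 2r + (1+k)r/2 = r(2 + 1.4/2) = 1.28 × 2.7 ≈ 3.46 m.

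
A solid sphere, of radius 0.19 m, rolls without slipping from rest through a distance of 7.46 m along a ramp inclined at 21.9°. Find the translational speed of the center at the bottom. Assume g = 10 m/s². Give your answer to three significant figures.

For this body I = (2/5)MR², i.e. k = I/(MR²) = 0.4.
The rolling condition ω = v/R makes the rotational term ½I(v/R)² = ½kMv², so KE_total = ½(1+k)Mv² = (7/10)Mv².
The vertical drop is h = L sinθ = 7.46 × sin21.9° = 2.782 m.
Setting Mgh = (7/10)Mv² gives v = √(2gh/(1+k)) = √(2·10·2.782/1.4) ≈ 6.30 m/s.

v ≈ 6.30 m/s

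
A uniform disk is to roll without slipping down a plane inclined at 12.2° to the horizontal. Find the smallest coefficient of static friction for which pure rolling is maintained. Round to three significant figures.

μ_min ≈ 0.0721

For this body I = (1/2)MR², i.e. k = I/(MR²) = 0.5.
Translational: Mg sinθ − f = Ma. Rotational about the CM: fR = Iα = kMRa, so f = kMa.
These give a = g sinθ/(1+k) and the required friction f = kMg sinθ/(1+k).
With N = Mg cosθ, the no-slip condition f ≤ μN gives μ_min = f/N = k tanθ/(1+k).
μ_min = 0.5 × tan12.2° / 1.5 ≈ 0.0721.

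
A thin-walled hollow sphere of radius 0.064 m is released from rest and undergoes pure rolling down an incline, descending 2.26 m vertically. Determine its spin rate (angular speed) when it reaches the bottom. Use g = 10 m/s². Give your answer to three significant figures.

Here I = (2/3)MR², so the shape factor k = I/(MR²) = 2/3.
Pure rolling means v = ωR; then KE = ½Mv² + ½I(v/R)² = ½(1+k)Mv² = (5/6)Mv².
Energy conservation Mgh = ½(1+k)Mv² gives v = √(2gh/(1+k)) = √(2 × 10 × 2.26 / 1.667) = 5.208 m/s.
The angular speed follows from ω = v/R = 5.208/0.064 ≈ 81.4 rad/s.

ω ≈ 81.4 rad/s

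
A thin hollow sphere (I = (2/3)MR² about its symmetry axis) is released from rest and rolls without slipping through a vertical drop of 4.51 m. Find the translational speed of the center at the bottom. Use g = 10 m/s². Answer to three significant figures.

The moment of inertia is (2/3)MR², giving k ≡ I/(MR²) = 2/3.
The rolling condition ω = v/R makes the rotational term ½I(v/R)² = ½kMv², so KE_total = ½(1+k)Mv² = (5/6)Mv².
Setting Mgh = (5/6)Mv² gives v = √(2gh/(1+k)) = √(2·10·4.51/1.667) ≈ 7.36 m/s.

v ≈ 7.36 m/s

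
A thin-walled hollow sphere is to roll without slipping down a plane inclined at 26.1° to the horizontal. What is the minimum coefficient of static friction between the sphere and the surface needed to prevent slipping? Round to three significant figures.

μ_min ≈ 0.196

With I = (2/3)MR², the ratio k = I/(MR²) is 2/3.
Along the incline Mg sinθ − f = Ma, and torque about the center fR = Iα = kMR²(a/R) gives f = kMa.
These give a = g sinθ/(1+k) and the required friction f = kMg sinθ/(1+k).
With N = Mg cosθ, the no-slip condition f ≤ μN gives μ_min = f/N = k tanθ/(1+k).
μ_min = (2/3) × tan26.1° / 1.667 ≈ 0.196.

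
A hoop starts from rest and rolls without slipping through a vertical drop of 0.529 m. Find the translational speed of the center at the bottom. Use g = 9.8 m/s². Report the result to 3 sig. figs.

For this body I = MR², i.e. k = I/(MR²) = 1.
Pure rolling means v = ωR; then KE = ½Mv² + ½I(v/R)² = ½(1+k)Mv² = Mv².
Setting Mgh = Mv² gives v = √(2gh/(1+k)) = √(2·9.8·0.529/2) ≈ 2.28 m/s.

v ≈ 2.28 m/s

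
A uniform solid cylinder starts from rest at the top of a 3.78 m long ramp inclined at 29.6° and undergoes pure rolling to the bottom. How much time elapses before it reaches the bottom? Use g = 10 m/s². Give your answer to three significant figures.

Here I = (1/2)MR², so the shape factor k = I/(MR²) = 0.5.
Newton's second law down the slope: Mg sinθ − f = Ma. The torque equation fR = Iα (with α = a/R) gives f = kMa.
Hence a = g sinθ/(1+k) = 10×sin29.6°/1.5 = 3.293 m/s².
Starting from rest, L = ½at², so t = √(2L/a) = √(2×3.78/3.293) ≈ 1.52 s.

t ≈ 1.52 s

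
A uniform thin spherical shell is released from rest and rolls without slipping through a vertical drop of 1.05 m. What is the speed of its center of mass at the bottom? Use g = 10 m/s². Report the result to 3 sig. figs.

v ≈ 3.55 m/s

The moment of inertia is (2/3)MR², giving k ≡ I/(MR²) = 2/3.
Pure rolling means v = ωR; then KE = ½Mv² + ½I(v/R)² = ½(1+k)Mv² = (5/6)Mv².
Energy conservation: Mgh = (5/6)Mv², so v = √(2gh/(1+k)) = √(2 × 10 × 1.05 / 1.667) ≈ 3.55 m/s.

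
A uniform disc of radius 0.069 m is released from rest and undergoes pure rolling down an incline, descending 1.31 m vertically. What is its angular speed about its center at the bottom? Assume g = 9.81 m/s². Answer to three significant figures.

The moment of inertia is (1/2)MR², giving k ≡ I/(MR²) = 0.5.
Rolling without slipping gives ω = v/R, so the total kinetic energy is ½Mv² + ½Iω² = ½(1+k)Mv² = (3/4)Mv².
Energy conservation Mgh = ½(1+k)Mv² gives v = √(2gh/(1+k)) = √(2 × 9.81 × 1.31 / 1.5) = 4.139 m/s.
The angular speed follows from ω = v/R = 4.139/0.069 ≈ 60.0 rad/s.

ω ≈ 60.0 rad/s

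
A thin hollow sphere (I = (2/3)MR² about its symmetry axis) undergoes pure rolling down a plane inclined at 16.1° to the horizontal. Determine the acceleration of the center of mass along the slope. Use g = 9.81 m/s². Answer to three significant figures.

Here I = (2/3)MR², so the shape factor k = I/(MR²) = 2/3.
Translational: Mg sinθ − f = Ma. Rotational about the CM: fR = Iα = kMRa, so f = kMa.
Eliminating f: Mg sinθ = (1+k)Ma, so a = g sinθ/(1+k) = 9.81 × sin16.1° / 1.667 ≈ 1.63 m/s².

a ≈ 1.63 m/s²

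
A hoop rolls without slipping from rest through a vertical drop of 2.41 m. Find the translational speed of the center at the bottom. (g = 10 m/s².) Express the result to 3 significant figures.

Here I = MR², so the shape factor k = I/(MR²) = 1.
Since it rolls without slipping, ω = v/R and KE = ½Mv² + ½Iω² = ½(1+k)Mv² = Mv².
Setting Mgh = Mv² gives v = √(2gh/(1+k)) = √(2·10·2.41/2) ≈ 4.91 m/s.

v ≈ 4.91 m/s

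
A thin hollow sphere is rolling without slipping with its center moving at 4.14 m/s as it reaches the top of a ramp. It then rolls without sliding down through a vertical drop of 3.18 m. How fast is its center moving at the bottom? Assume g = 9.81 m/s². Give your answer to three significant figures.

For this body I = (2/3)MR², i.e. k = I/(MR²) = 2/3.
Pure rolling means v = ωR; then KE = ½Mv² + ½I(v/R)² = ½(1+k)Mv² = (5/6)Mv².
Conserving energy between top and bottom: (5/6)Mv² = (5/6)Mv₀² + Mgh, hence v² = v₀² + 2gh/(1+k).
v = √(4.14² + 2×9.81×3.18/1.667) = √54.57 ≈ 7.39 m/s.

v ≈ 7.39 m/s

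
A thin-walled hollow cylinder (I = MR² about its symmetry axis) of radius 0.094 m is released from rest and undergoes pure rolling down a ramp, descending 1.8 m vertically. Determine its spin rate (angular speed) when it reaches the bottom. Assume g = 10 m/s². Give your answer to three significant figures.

Here I = MR², so the shape factor k = I/(MR²) = 1.
Since it rolls without slipping, ω = v/R and KE = ½Mv² + ½Iω² = ½(1+k)Mv² = Mv².
Energy conservation Mgh = ½(1+k)Mv² gives v = √(2gh/(1+k)) = √(2 × 10 × 1.8 / 2) = 4.243 m/s.
The angular speed follows from ω = v/R = 4.243/0.094 ≈ 45.1 rad/s.

ω ≈ 45.1 rad/s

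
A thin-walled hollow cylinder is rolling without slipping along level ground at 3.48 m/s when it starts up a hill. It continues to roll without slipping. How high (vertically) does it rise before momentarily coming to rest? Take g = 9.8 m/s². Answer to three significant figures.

With I = MR², the ratio k = I/(MR²) is 1.
Since it rolls without slipping, ω = v/R and KE = ½Mv² + ½Iω² = ½(1+k)Mv² = Mv².
At the top the kinetic energy is zero, so Mv₀² = Mgh.
Thus h = (1+k)v₀²/(2g) = 2 × 3.48² / (2 × 9.8) ≈ 1.24 m.

h ≈ 1.24 m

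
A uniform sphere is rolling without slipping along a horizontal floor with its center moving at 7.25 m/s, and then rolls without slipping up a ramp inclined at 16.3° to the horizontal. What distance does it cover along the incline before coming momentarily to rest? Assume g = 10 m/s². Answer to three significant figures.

For this body I = (2/5)MR², i.e. k = I/(MR²) = 0.4.
Since it rolls without slipping, ω = v/R and KE = ½Mv² + ½Iω² = ½(1+k)Mv² = (7/10)Mv².
Setting this equal to Mgh gives the vertical rise h = (1+k)v₀²/(2g) = 1.4×7.25²/(2×10) = 3.679 m.
Along the incline, d = h/sinθ = 3.679/sin16.3° ≈ 13.1 m.

d ≈ 13.1 m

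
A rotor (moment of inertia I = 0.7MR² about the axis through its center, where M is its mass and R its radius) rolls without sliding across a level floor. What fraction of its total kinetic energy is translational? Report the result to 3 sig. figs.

For this body I = 0.7MR², i.e. k = I/(MR²) = 0.7.
Since ω = v/R, the translational part is ½Mv² and the rotational part is ½I(v/R)² = ½kMv²; the total is ½(1+k)Mv².
The translational fraction is therefore 1/(1+k) = 1/1.7 ≈ 0.588.

fraction ≈ 0.588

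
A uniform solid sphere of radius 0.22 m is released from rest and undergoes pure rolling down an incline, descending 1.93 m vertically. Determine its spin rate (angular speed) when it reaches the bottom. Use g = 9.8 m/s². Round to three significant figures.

With I = (2/5)MR², the ratio k = I/(MR²) is 0.4.
The rolling condition ω = v/R makes the rotational term ½I(v/R)² = ½kMv², so KE_total = ½(1+k)Mv² = (7/10)Mv².
Energy conservation Mgh = ½(1+k)Mv² gives v = √(2gh/(1+k)) = √(2 × 9.8 × 1.93 / 1.4) = 5.198 m/s.
Then ω = v/R = 5.198 / 0.22 ≈ 23.6 rad/s.

ω ≈ 23.6 rad/s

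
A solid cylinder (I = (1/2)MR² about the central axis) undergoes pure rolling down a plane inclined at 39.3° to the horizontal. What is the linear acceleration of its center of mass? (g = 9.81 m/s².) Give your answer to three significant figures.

With I = (1/2)MR², the ratio k = I/(MR²) is 0.5.
Along the incline Mg sinθ − f = Ma, and torque about the center fR = Iα = kMR²(a/R) gives f = kMa.
Eliminating f: Mg sinθ = (1+k)Ma, so a = g sinθ/(1+k) = 9.81 × sin39.3° / 1.5 ≈ 4.14 m/s².

a ≈ 4.14 m/s²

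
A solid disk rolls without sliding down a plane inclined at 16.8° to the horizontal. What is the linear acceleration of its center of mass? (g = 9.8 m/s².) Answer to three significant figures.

With I = (1/2)MR², the ratio k = I/(MR²) is 0.5.
Translational: Mg sinθ − f = Ma. Rotational about the CM: fR = Iα = kMRa, so f = kMa.
Eliminating f: Mg sinθ = (1+k)Ma, so a = g sinθ/(1+k) = 9.8 × sin16.8° / 1.5 ≈ 1.89 m/s².

a ≈ 1.89 m/s²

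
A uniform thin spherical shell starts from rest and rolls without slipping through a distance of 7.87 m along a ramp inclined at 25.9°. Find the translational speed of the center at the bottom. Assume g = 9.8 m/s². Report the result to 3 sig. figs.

v ≈ 6.36 m/s

With I = (2/3)MR², the ratio k = I/(MR²) is 2/3.
Pure rolling means v = ωR; then KE = ½Mv² + ½I(v/R)² = ½(1+k)Mv² = (5/6)Mv².
The vertical drop is h = L sinθ = 7.87 × sin25.9° = 3.438 m.
Setting Mgh = (5/6)Mv² gives v = √(2gh/(1+k)) = √(2·9.8·3.438/1.667) ≈ 6.36 m/s.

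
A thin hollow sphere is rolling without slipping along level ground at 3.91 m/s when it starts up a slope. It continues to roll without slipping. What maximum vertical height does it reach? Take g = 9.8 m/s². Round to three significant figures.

The moment of inertia is (2/3)MR², giving k ≡ I/(MR²) = 2/3.
Pure rolling means v = ωR; then KE = ½Mv² + ½I(v/R)² = ½(1+k)Mv² = (5/6)Mv².
All of this converts to potential energy at the highest point: (5/6)Mv₀² = Mgh.
Thus h = (1+k)v₀²/(2g) = 1.667 × 3.91² / (2 × 9.8) ≈ 1.30 m.

h ≈ 1.30 m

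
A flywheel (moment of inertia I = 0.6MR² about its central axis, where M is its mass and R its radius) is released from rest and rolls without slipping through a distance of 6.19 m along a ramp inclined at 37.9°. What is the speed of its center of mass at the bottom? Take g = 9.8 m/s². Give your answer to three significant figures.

v ≈ 6.82 m/s

For this body I = 0.6MR², i.e. k = I/(MR²) = 0.6.
Pure rolling means v = ωR; then KE = ½Mv² + ½I(v/R)² = ½(1+k)Mv² = (4/5)Mv².
The vertical drop is h = L sinθ = 6.19 × sin37.9° = 3.802 m.
Energy conservation: Mgh = (4/5)Mv², so v = √(2gh/(1+k)) = √(2 × 9.8 × 3.802 / 1.6) ≈ 6.82 m/s.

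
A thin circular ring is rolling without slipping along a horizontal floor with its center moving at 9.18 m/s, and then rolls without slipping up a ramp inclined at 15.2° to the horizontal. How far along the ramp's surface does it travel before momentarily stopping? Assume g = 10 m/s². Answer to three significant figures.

Here I = MR², so the shape factor k = I/(MR²) = 1.
Since it rolls without slipping, ω = v/R and KE = ½Mv² + ½Iω² = ½(1+k)Mv² = Mv².
Setting this equal to Mgh gives the vertical rise h = (1+k)v₀²/(2g) = 2×9.18²/(2×10) = 8.427 m.
The distance along the slope is d = h/sinθ = 8.427/sin15.2° ≈ 32.1 m.

d ≈ 32.1 m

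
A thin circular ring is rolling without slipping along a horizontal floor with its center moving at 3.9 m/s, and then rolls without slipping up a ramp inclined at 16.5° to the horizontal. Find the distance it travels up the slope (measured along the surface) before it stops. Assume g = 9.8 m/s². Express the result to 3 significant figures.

d ≈ 5.46 m

The moment of inertia is MR², giving k ≡ I/(MR²) = 1.
The rolling condition ω = v/R makes the rotational term ½I(v/R)² = ½kMv², so KE_total = ½(1+k)Mv² = Mv².
Setting this equal to Mgh gives the vertical rise h = (1+k)v₀²/(2g) = 2×3.9²/(2×9.8) = 1.552 m.
Along the incline, d = h/sinθ = 1.552/sin16.5° ≈ 5.46 m.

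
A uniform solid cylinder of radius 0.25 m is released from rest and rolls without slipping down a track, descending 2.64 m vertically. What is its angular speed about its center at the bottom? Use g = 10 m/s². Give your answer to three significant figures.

With I = (1/2)MR², the ratio k = I/(MR²) is 0.5.
Pure rolling means v = ωR; then KE = ½Mv² + ½I(v/R)² = ½(1+k)Mv² = (3/4)Mv².
Energy conservation Mgh = ½(1+k)Mv² gives v = √(2gh/(1+k)) = √(2 × 10 × 2.64 / 1.5) = 5.933 m/s.
Then ω = v/R = 5.933 / 0.25 ≈ 23.7 rad/s.

ω ≈ 23.7 rad/s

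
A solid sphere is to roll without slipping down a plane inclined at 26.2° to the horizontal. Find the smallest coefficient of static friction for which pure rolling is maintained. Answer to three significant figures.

For this body I = (2/5)MR², i.e. k = I/(MR²) = 0.4.
Translational: Mg sinθ − f = Ma. Rotational about the CM: fR = Iα = kMRa, so f = kMa.
These give a = g sinθ/(1+k) and the required friction f = kMg sinθ/(1+k).
The normal force is N = Mg cosθ, so μ_min = f/N = k tanθ/(1+k).
μ_min = 0.4 × tan26.2° / 1.4 ≈ 0.141.

μ_min ≈ 0.141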